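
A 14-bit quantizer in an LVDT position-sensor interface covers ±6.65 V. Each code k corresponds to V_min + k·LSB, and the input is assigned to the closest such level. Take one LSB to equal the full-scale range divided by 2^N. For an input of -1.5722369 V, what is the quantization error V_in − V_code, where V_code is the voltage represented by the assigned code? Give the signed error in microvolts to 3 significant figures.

+157 µV

Range = 6.65 − (-6.65) = 13.3 V. LSB = 13.3 V / 2^14 ≈ 0.8118 mV.
(V_in − V_min)/LSB = (-1.5722369 − (-6.65)) × 16384/13.3 = 6255.1933 → nearest code k = 6255.
V_code = V_min + k × range/2^14 = -6.65 + 6255 × 13.3/16384 = -1.5723937988 V.
V_in − V_code = -1.5722369 − (-1.5723937988) = +157 µV.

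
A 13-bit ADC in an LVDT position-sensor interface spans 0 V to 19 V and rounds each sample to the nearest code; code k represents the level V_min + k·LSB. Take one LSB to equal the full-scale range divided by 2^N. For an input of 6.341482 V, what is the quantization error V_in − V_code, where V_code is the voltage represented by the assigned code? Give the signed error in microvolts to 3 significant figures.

Range is 19 V. LSB = 19 V / 2^13 ≈ 2.319 mV.
(V_in − V_min)/LSB = (6.341482 − (0)) × 8192/19 = 2734.1800 → nearest code k = 2734.
V_code = 0 + (2734/8192) × 19 = 6.341064453 V.
Error = V_in − V_code = 6.341482 − (6.341064453) = +418 µV.

+418 µV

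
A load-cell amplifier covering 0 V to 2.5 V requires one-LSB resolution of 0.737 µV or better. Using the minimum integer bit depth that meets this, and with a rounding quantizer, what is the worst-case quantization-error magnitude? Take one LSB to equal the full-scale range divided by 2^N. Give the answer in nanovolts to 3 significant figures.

Range is 2.5 V.
Need 2^N ≥ 2.5 V / 0.737 µV = 3.392e6 → N_min = 22.
Step size = 2.5/4194304 V = 0.59605 µV.
Half an LSB is 298 nV.

298 nV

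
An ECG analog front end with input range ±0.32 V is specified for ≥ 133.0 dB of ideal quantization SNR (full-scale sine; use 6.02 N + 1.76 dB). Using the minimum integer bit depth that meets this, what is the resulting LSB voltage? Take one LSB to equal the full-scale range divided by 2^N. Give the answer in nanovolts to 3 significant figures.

153 nV

Full-scale range = 0.32 V − (-0.32 V) = 0.64 V.
Required N = ⌈(133.0 − 1.76)/6.02⌉ = ⌈21.801⌉ = 22.
One LSB is 0.64 V / 4194304 = 153 nV.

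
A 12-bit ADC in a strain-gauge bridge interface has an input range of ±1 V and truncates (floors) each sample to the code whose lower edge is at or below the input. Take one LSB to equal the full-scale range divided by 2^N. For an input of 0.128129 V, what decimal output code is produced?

2310

Range = 1 − (-1) = 2 V. LSB = 2 V / 2^12 ≈ 488.3 µV.
V_in − V_min = 0.128129 − (-1) = 1.128129 V.
Divide by LSB: 1.128129 × 4096/2 = 2310.4082.
Truncating gives code 2310.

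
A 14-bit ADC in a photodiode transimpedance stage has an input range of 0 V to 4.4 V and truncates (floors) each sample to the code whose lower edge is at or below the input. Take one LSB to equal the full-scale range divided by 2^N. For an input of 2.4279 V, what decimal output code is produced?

9040

Range is 4.4 V. LSB = 4.4 V / 2^14 ≈ 268.6 µV.
code = ⌊(V_in − V_min)/LSB⌋ = ⌊(V_in − V_min) × 2^14 / range⌋
     = ⌊(2.4279 − (0)) × 16384 / 4.4⌋ = ⌊2.4279 × 16384/4.4⌋
     = ⌊9040.617⌋ = 9040.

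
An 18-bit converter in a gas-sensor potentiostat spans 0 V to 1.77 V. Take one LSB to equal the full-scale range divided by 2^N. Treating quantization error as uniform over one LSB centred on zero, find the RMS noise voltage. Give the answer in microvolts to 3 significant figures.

1.95 µV

Full-scale range = 1.77 V.
One LSB is 1.77 V / 262144 = 6.7520 µV.
RMS of a uniform error over width LSB is LSB/√12 = 1.95 µV.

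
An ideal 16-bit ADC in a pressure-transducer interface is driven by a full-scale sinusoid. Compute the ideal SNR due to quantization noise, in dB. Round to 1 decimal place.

98.1 dB

SNR = 6.02·16 + 1.76 = 98.08 dB.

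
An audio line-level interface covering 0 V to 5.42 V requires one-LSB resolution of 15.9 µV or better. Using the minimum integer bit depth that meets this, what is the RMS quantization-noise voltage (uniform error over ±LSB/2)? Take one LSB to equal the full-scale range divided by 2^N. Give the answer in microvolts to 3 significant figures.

2.98 µV

Range is 5.42 V.
Levels needed ≥ 5.42/15.9 µV = 340900. 2^19 = 524288 suffices, so N_min = 19.
LSB = 5.42 V ÷ 2^19 = 5.42/524288 V = 10.338 µV.
V_rms = LSB/√12 = 2.98 µV.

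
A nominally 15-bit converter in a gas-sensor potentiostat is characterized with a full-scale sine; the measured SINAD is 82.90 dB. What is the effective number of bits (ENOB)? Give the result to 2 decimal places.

13.48 bits

(82.90 − 1.76) / 6.02 = 81.14/6.02 = 13.4784 effective bits.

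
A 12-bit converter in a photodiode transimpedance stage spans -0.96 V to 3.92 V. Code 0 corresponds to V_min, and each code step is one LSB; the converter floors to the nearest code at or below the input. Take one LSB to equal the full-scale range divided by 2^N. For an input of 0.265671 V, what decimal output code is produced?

The full-scale span is 3.92 − (-0.96) = 4.88 V. LSB = 4.88 V / 2^12 ≈ 1.191 mV.
(V_in − V_min) × 2^12/range = (0.265671 − (-0.96)) × 4096/4.88 = 1028.760.
Floor → code = 1028.

1028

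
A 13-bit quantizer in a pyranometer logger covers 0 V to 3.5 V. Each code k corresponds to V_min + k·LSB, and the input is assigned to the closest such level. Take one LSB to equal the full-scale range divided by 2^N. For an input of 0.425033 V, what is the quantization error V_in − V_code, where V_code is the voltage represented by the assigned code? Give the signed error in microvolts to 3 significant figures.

Span = 3.5 V. LSB = 3.5 V / 2^13 ≈ 427.2 µV.
Position in LSBs: (0.425033 − (0)) × 8192/3.5 = 994.8201; rounding gives k = 995.
Reconstructed level: 0 + 995 × 3.5/8192 V = 0.4251098633 V.
e = 0.425033 − (0.4251098633) = −76.9 µV.

−76.9 µV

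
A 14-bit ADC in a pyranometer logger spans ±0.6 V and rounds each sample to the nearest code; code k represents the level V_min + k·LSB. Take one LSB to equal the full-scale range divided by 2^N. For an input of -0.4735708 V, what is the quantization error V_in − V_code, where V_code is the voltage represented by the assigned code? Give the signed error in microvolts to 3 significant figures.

Full-scale range = 0.6 V − (-0.6 V) = 1.2 V. LSB = 1.2 V / 2^14 ≈ 73.24 µV.
(-0.4735708 − (-0.6)) / LSB = 0.1264292 × 16384/1.2 = 1726.1800. Nearest integer: k = 1726.
V_code = -0.6 + (1726/16384) × 1.2 = -0.47358398438 V.
e = -0.4735708 − (-0.47358398438) = +13.2 µV.

+13.2 µV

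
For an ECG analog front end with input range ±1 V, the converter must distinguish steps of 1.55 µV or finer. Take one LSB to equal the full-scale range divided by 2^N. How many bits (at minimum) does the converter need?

21 bits

The full-scale span is 1 − (-1) = 2 V.
Levels needed ≥ 2/1.55 µV = 1.290e6. 2^21 = 2097152 suffices, so N_min = 21.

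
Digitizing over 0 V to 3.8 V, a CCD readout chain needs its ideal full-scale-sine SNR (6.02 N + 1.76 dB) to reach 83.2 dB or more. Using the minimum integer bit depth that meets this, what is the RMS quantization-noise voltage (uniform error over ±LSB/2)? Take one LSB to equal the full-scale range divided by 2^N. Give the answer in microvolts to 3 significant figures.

67.0 µV

V_FS = 3.8 V.
Solving 6.02 N ≥ 83.2 − 1.76: N ≥ 13.528. Round up → N = 14.
Step size = 3.8/16384 V = 231.93 µV.
V_rms = LSB/√12 = 67.0 µV.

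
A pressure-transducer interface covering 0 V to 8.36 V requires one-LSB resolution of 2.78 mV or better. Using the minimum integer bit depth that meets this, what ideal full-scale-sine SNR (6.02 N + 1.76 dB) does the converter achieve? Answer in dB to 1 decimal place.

V_FS = 8.36 V.
Required number of levels: 8.36/2.78 mV = 3007.2; smallest N with 2^N ≥ that is 12.
SNR = 6.02 × 12 + 1.76 = 74.00 dB.

74.0 dB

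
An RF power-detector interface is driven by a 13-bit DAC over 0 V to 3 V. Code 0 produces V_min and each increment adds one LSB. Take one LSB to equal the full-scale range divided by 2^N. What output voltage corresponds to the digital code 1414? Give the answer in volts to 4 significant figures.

0.5178 V

Span = 3 V. LSB = 3 V / 2^13.
V_out = 0 + 1414 × (3/8192) V
      = 0 V + 0.517822 V = 0.517822 V.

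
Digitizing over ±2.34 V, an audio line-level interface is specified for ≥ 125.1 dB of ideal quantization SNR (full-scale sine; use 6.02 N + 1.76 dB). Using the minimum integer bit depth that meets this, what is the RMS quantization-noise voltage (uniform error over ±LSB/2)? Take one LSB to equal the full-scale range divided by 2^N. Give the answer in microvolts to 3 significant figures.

The full-scale span is 2.34 − (-2.34) = 4.68 V.
Required N = ⌈(125.1 − 1.76)/6.02⌉ = ⌈20.488⌉ = 21.
LSB = 4.68 V / 2^21 = 2.2316 µV.
RMS noise = LSB/√12 = 0.644 µV.

0.644 µV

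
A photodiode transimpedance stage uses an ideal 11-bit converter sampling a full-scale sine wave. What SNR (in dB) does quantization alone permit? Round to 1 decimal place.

Ideal quantization SNR: 6.02 × 11 + 1.76 dB = 68.0 dB.

68.0 dB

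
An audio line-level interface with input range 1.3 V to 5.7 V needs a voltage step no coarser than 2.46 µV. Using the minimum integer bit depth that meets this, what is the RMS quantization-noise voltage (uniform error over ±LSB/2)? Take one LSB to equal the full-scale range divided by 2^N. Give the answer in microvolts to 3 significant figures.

Span: 5.7 V − (1.3 V) = 4.4 V.
Need 2^N ≥ 4.4 V / 2.46 µV = 1.789e6 → N_min = 21.
LSB = 4.4 V ÷ 2^21 = 4.4/2097152 V = 2.0981 µV.
V_rms = LSB/√12 = 0.606 µV.

0.606 µV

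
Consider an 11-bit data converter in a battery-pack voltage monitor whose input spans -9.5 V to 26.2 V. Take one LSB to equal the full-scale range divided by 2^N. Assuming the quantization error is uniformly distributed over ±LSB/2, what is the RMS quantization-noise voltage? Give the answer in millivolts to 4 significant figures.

Full-scale range = 26.2 V − (-9.5 V) = 35.7 V.
Step size = 35.7/2048 V = 17.4316 mV.
σ_q = LSB/√12 = 17.4316 mV/3.4641 = 5.032 mV.

5.032 mV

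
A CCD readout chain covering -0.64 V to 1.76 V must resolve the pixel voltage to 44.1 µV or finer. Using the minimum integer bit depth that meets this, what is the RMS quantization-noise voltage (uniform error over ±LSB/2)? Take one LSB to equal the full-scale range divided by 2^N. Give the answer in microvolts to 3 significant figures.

10.6 µV

The full-scale span is 1.76 − (-0.64) = 2.4 V.
Need 2^N ≥ 2.4 V / 44.1 µV = 54420 → N_min = 16.
LSB = 2.4 V / 2^16 = 36.621 µV.
V_rms = LSB/√12 = 10.6 µV.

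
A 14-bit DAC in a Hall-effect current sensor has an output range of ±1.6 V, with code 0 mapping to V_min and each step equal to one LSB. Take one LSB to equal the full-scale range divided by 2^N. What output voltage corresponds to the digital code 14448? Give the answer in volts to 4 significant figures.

Range = 1.6 − (-1.6) = 3.2 V. LSB = 3.2 V / 2^14.
V_out = V_min + code × LSB = -1.6 V + 14448 × 3.2 V / 16384
      = -1.6 + 2.82188 = 1.22188 V.

1.222 V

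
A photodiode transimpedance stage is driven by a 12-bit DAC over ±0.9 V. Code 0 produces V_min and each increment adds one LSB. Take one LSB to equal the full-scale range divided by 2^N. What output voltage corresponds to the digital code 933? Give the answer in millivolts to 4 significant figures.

-490.0 mV

Range = 0.9 − (-0.9) = 1.8 V. LSB = 1.8 V / 2^12.
Output = V_min + (933/4096) × range = -0.9 + 0.227783 × 1.8 V
      = -0.9 + 0.410010 = -0.489990 V.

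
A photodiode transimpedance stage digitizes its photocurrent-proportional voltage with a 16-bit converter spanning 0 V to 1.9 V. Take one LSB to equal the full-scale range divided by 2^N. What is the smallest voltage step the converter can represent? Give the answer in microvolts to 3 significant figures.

Range is 1.9 V.
There are 2^16 = 65536 steps.
LSB = 1.9 V ÷ 2^16 = 1.9/65536 V = 29.0 µV.

29.0 µV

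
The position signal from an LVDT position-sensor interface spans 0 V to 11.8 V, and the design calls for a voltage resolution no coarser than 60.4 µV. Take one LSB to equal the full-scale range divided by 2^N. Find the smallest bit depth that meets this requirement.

Range is 11.8 V.
Need 2^N ≥ 11.8 V / 60.4 µV = 195400 → N_min = 18.

18 bits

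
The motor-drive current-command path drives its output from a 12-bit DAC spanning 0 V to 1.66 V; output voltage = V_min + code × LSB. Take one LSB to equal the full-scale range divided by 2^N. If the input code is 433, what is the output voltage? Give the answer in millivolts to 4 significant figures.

Span = 1.66 V. LSB = 1.66 V / 2^12.
Output = V_min + (433/4096) × range = 0 + 0.105713 × 1.66 V
      = 0 V + 0.175483 V = 0.175483 V.

175.5 mV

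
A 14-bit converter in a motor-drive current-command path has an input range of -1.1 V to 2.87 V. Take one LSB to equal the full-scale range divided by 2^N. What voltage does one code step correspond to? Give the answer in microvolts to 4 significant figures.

242.3 µV

Span: 2.87 V − (-1.1 V) = 3.97 V.
2^14 = 16384 levels.
LSB = 3.97 V ÷ 2^14 = 3.97/16384 V = 242.3 µV.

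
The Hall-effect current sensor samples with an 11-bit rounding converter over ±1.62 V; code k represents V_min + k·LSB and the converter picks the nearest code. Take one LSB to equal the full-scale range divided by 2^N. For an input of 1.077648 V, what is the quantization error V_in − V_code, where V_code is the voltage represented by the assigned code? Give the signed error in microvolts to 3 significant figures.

Full-scale range = 1.62 V − (-1.62 V) = 3.24 V. LSB = 3.24 V / 2^11 ≈ 1.582 mV.
Position in LSBs: (1.077648 − (-1.62)) × 2048/3.24 = 1705.1800; rounding gives k = 1705.
V_code = V_min + k × range/2^11 = -1.62 + 1705 × 3.24/2048 = 1.077363281 V.
Error = V_in − V_code = 1.077648 − (1.077363281) = +285 µV.

+285 µV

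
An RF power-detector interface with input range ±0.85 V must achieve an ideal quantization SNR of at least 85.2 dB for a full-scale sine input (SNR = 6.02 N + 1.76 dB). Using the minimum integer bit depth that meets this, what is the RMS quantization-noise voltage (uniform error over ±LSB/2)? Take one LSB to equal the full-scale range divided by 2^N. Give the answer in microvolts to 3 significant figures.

Range = 0.85 − (-0.85) = 1.7 V.
Solving 6.02 N ≥ 85.2 − 1.76: N ≥ 13.860. Round up → N = 14.
LSB = 1.7 V / 2^14 = 103.76 µV.
V_rms = LSB/√12 = 30.0 µV.

30.0 µV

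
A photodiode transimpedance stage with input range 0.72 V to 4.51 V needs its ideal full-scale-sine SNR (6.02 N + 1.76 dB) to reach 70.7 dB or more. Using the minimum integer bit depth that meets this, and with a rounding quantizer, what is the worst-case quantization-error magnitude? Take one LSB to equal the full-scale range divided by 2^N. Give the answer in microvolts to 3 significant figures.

The full-scale span is 4.51 − (0.72) = 3.79 V.
Solving 6.02 N ≥ 70.7 − 1.76: N ≥ 11.452. Round up → N = 12.
One LSB is 3.79 V / 4096 = 0.92529 mV.
Max error for round-to-nearest is LSB/2 = 463 µV.

463 µV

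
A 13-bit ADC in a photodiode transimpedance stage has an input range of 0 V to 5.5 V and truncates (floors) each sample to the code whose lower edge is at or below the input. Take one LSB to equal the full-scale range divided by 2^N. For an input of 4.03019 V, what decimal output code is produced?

6002

Full-scale range = 5.5 V. LSB = 5.5 V / 2^13 ≈ 0.6714 mV.
(V_in − V_min) × 2^13/range = (4.03019 − (0)) × 8192/5.5 = 6002.785.
Floor → code = 6002.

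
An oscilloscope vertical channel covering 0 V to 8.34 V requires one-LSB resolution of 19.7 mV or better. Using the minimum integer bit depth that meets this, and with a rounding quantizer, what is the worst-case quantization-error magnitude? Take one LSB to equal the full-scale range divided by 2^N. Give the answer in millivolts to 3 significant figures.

8.14 mV

Span = 8.34 V.
Required number of levels: 8.34/19.7 mV = 423.35; smallest N with 2^N ≥ that is 9.
Step size = 8.34/512 V = 16.289 mV.
|e|_max = LSB/2 = 8.14 mV.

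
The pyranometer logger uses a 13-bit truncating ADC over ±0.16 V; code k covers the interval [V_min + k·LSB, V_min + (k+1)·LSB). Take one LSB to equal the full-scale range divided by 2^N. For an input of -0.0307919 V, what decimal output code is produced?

3307

Range = 0.16 − (-0.16) = 0.32 V. LSB = 0.32 V / 2^13 ≈ 39.06 µV.
(V_in − V_min) × 2^13/range = (-0.0307919 − (-0.16)) × 8192/0.32 = 3307.727.
Floor → code = 3307.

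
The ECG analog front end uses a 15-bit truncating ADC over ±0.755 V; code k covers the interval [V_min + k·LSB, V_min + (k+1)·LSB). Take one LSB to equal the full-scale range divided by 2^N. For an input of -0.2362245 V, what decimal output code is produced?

The full-scale span is 0.755 − (-0.755) = 1.51 V. LSB = 1.51 V / 2^15 ≈ 46.08 µV.
V_in − V_min = -0.2362245 − (-0.755) = 0.5187755 V.
Divide by LSB: 0.5187755 × 32768/1.51 = 11257.7719.
Truncating gives code 11257.

11257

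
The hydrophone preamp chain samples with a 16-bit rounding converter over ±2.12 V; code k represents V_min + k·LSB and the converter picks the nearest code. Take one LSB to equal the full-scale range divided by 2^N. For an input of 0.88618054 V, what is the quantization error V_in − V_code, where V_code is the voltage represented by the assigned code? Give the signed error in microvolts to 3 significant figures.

+22.1 µV

Full-scale range = 2.12 V − (-2.12 V) = 4.24 V. LSB = 4.24 V / 2^16 ≈ 64.70 µV.
(V_in − V_min)/LSB = (0.88618054 − (-2.12)) × 65536/4.24 = 46465.3415 → nearest code k = 46465.
V_code = V_min + k × range/2^16 = -2.12 + 46465 × 4.24/65536 = 0.88615844727 V.
e = 0.88618054 − (0.88615844727) = +22.1 µV.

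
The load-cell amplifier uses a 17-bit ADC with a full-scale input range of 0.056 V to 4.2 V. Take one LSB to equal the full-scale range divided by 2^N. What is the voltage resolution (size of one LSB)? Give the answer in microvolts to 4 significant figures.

31.62 µV

Range = 4.2 − (0.056) = 4.144 V.
There are 2^17 = 131072 steps.
LSB = 4.144 V ÷ 2^17 = 4.144/131072 V = 31.62 µV.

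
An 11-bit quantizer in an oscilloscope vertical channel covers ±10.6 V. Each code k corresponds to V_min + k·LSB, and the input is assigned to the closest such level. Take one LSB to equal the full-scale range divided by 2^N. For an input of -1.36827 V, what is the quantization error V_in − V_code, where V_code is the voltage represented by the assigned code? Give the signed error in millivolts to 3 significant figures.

Full-scale range = 10.6 V − (-10.6 V) = 21.2 V. LSB = 21.2 V / 2^11 ≈ 10.35 mV.
(-1.36827 − (-10.6)) / LSB = 9.23173 × 2048/21.2 = 891.8200. Nearest integer: k = 892.
Reconstructed level: -10.6 + 892 × 21.2/2048 V = -1.366406250 V.
V_in − V_code = -1.36827 − (-1.366406250) = −1.86 mV.

−1.86 mV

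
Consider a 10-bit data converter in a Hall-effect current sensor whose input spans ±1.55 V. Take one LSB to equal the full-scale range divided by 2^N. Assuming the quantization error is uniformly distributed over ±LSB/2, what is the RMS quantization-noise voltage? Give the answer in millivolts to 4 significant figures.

Span: 1.55 V − (-1.55 V) = 3.1 V.
LSB = 3.1 V / 2^10 = 3.02734 mV.
For a uniform distribution on [−LSB/2, +LSB/2], V_rms = LSB/√12 = 3.02734 mV/3.4641 = 0.8739 mV.

0.8739 mV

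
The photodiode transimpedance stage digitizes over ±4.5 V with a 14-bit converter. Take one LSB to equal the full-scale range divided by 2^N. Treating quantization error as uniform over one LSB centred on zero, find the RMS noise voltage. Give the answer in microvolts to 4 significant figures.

158.6 µV

Range = 4.5 − (-4.5) = 9 V.
LSB = 9 V / 2^14 = 0.549316 mV.
V_rms = LSB/√12 = 0.549316 mV / √12 = 158.6 µV.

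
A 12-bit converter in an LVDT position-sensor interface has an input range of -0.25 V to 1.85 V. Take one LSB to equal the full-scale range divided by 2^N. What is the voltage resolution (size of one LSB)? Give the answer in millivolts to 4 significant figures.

0.5127 mV

Full-scale range = 1.85 V − (-0.25 V) = 2.1 V.
Number of codes = 2^12 = 4096.
One LSB is 2.1 V / 4096 = 0.5127 mV.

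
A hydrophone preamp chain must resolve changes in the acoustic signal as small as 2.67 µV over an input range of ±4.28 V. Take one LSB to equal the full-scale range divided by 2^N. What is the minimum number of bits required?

22 bits

Full-scale range = 4.28 V − (-4.28 V) = 8.56 V.
Levels needed ≥ 8.56/2.67 µV = 3.206e6. 2^22 = 4194304 suffices, so N_min = 22.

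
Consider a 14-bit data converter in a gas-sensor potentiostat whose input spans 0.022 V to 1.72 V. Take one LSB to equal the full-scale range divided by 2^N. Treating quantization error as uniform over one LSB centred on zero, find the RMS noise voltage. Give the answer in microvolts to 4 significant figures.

29.92 µV

Full-scale range = 1.72 V − (0.022 V) = 1.698 V.
Step size = 1.698/16384 V = 103.638 µV.
For a uniform distribution on [−LSB/2, +LSB/2], V_rms = LSB/√12 = 103.638 µV/3.4641 = 29.92 µV.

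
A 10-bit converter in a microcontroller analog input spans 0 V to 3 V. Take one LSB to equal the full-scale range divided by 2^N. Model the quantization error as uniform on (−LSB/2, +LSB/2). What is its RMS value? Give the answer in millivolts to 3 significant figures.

V_FS = 3 V.
Step size = 3/1024 V = 2.9297 mV.
RMS of a uniform error over width LSB is LSB/√12 = 0.846 mV.

0.846 mV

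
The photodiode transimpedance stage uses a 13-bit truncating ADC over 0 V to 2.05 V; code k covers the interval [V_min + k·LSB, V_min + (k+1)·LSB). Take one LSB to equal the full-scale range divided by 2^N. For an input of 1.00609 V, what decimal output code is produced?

V_FS = 2.05 V. LSB = 2.05 V / 2^13 ≈ 250.2 µV.
V_in − V_min = 1.00609 − (0) = 1.00609 V.
Divide by LSB: 1.00609 × 8192/2.05 = 4020.4338.
Truncating gives code 4020.

4020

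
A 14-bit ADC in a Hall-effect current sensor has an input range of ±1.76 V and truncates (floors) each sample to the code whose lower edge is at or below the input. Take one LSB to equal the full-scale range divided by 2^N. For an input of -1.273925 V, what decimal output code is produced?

Span: 1.76 V − (-1.76 V) = 3.52 V. LSB = 3.52 V / 2^14 ≈ 214.8 µV.
V_in − V_min = -1.273925 − (-1.76) = 0.486075 V.
Divide by LSB: 0.486075 × 16384/3.52 = 2262.4582.
Truncating gives code 2262.

2262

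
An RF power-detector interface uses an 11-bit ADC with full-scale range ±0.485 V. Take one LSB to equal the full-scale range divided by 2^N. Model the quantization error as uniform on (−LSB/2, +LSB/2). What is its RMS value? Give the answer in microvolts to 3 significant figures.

137 µV

Range = 0.485 − (-0.485) = 0.97 V.
Step size = 0.97/2048 V = 473.63 µV.
For a uniform distribution on [−LSB/2, +LSB/2], V_rms = LSB/√12 = 473.63 µV/3.4641 = 137 µV.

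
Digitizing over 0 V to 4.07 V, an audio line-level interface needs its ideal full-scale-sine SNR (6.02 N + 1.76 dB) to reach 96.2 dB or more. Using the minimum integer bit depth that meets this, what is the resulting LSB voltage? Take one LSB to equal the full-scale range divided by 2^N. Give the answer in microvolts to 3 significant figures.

62.1 µV

Range is 4.07 V.
Required N = ⌈(96.2 − 1.76)/6.02⌉ = ⌈15.688⌉ = 16.
Step size = 4.07/65536 V = 62.1 µV.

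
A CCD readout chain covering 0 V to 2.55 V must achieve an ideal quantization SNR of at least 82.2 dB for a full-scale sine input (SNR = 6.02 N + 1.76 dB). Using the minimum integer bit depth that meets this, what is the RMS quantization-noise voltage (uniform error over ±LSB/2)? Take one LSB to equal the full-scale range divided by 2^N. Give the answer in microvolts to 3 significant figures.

Span = 2.55 V.
N ≥ (82.2 − 1.76)/6.02 = 13.362 → N_min = 14.
Step size = 2.55/16384 V = 155.64 µV.
RMS noise = LSB/√12 = 44.9 µV.

44.9 µV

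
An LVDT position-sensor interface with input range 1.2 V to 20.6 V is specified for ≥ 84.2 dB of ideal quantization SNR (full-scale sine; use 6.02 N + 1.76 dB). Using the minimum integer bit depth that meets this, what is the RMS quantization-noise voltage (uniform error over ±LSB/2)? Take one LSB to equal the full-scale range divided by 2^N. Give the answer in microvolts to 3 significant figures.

Range = 20.6 − (1.2) = 19.4 V.
6.02 N + 1.76 ≥ 84.2 gives N ≥ 13.694, so the minimum integer is 14.
LSB = 19.4 V ÷ 2^14 = 19.4/16384 V = 1.1841 mV.
σ_q = LSB/√12 = 1.1841 mV/3.4641 = 342 µV.

342 µV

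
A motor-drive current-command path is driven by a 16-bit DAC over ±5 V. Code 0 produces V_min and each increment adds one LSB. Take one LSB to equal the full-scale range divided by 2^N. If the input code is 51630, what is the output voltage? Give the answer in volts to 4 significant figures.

2.878 V

Range = 5 − (-5) = 10 V. LSB = 10 V / 2^16.
V_out = -5 + 51630 × (10/65536) V
      = -5 V + 7.87811 V = 2.87811 V.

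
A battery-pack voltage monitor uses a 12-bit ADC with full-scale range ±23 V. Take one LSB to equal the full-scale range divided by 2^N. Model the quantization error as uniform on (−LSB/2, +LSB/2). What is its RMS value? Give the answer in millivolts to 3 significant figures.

3.24 mV

Span: 23 V − (-23 V) = 46 V.
LSB = 46 V ÷ 2^12 = 46/4096 V = 11.230 mV.
RMS of a uniform error over width LSB is LSB/√12 = 3.24 mV.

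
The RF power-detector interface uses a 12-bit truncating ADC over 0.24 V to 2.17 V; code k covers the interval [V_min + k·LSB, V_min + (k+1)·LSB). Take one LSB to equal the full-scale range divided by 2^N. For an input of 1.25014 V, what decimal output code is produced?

2143

Range = 2.17 − (0.24) = 1.93 V. LSB = 1.93 V / 2^12 ≈ 471.2 µV.
(V_in − V_min) × 2^12/range = (1.25014 − (0.24)) × 4096/1.93 = 2143.800.
Floor → code = 2143.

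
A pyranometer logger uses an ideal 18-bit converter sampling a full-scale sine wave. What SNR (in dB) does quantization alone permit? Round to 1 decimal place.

Ideal quantization SNR: 6.02 × 18 + 1.76 dB = 110.1 dB.

110.1 dB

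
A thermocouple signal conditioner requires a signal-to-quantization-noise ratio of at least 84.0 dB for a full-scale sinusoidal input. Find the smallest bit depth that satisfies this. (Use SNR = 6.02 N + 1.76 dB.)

6.02 N + 1.76 ≥ 84.0 gives N ≥ 13.661, so the minimum integer is 14.

14 bits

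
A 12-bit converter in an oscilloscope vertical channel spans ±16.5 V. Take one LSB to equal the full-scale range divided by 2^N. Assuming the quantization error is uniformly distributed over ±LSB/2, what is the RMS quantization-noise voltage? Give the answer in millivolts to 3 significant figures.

2.33 mV

Range = 16.5 − (-16.5) = 33 V.
Step size = 33/4096 V = 8.0566 mV.
V_rms = LSB/√12 = 8.0566 mV / √12 = 2.33 mV.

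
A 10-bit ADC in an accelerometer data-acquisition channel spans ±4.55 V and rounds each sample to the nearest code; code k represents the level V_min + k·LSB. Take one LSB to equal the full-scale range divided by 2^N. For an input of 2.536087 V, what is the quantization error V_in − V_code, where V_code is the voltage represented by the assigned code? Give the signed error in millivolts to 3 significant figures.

Range = 4.55 − (-4.55) = 9.1 V. LSB = 9.1 V / 2^10 ≈ 8.887 mV.
Position in LSBs: (2.536087 − (-4.55)) × 1024/9.1 = 797.3795; rounding gives k = 797.
V_code = V_min + k × range/2^10 = -4.55 + 797 × 9.1/1024 = 2.532714844 V.
Error = V_in − V_code = 2.536087 − (2.532714844) = +3.37 mV.

+3.37 mV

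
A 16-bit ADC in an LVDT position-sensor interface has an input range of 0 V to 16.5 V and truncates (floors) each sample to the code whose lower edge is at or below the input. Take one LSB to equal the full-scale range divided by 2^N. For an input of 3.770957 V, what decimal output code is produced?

14977

Full-scale range = 16.5 V. LSB = 16.5 V / 2^16 ≈ 251.8 µV.
(V_in − V_min) × 2^16/range = (3.770957 − (0)) × 65536/16.5 = 14977.784.
Floor → code = 14977.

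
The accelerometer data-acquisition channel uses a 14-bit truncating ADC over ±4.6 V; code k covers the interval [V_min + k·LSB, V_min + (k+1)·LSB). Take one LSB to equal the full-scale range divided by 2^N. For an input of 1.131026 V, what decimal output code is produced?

10206

Span: 4.6 V − (-4.6 V) = 9.2 V. LSB = 9.2 V / 2^14 ≈ 0.5615 mV.
code = ⌊(V_in − V_min)/LSB⌋ = ⌊(V_in − V_min) × 2^14 / range⌋
     = ⌊(1.131026 − (-4.6)) × 16384 / 9.2⌋ = ⌊5.731026 × 16384/9.2⌋
     = ⌊10206.210⌋ = 10206.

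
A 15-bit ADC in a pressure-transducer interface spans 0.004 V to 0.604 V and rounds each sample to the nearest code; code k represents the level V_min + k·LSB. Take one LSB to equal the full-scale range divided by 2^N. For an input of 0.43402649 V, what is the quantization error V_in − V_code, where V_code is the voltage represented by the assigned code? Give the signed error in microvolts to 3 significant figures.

Full-scale range = 0.604 V − (0.004 V) = 0.6 V. LSB = 0.6 V / 2^15 ≈ 18.31 µV.
(V_in − V_min)/LSB = (0.43402649 − (0.004)) × 32768/0.6 = 23485.1800 → nearest code k = 23485.
V_code = 0.004 + (23485/32768) × 0.6 = 0.43402319336 V.
Error = V_in − V_code = 0.43402649 − (0.43402319336) = +3.30 µV.

+3.30 µV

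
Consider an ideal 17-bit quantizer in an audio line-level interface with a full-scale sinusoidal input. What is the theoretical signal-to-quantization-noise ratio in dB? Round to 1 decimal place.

SNR = 6.02·17 + 1.76 = 104.10 dB.

104.1 dB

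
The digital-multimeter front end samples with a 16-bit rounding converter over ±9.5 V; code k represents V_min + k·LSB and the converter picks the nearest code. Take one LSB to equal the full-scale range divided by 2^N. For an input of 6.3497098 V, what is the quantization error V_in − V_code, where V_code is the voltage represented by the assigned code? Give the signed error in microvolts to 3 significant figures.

−52.2 µV

Range = 9.5 − (-9.5) = 19 V. LSB = 19 V / 2^16 ≈ 289.9 µV.
Position in LSBs: (6.3497098 − (-9.5)) × 65536/19 = 54669.8201; rounding gives k = 54670.
Reconstructed level: -9.5 + 54670 × 19/65536 V = 6.3497619629 V.
Error = V_in − V_code = 6.3497098 − (6.3497619629) = −52.2 µV.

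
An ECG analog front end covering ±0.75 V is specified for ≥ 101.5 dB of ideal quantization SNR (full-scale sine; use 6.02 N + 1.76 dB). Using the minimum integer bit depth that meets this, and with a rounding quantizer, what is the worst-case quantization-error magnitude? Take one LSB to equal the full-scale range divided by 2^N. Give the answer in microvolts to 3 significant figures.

The full-scale span is 0.75 − (-0.75) = 1.5 V.
N ≥ (101.5 − 1.76)/6.02 = 16.568 → N_min = 17.
Step size = 1.5/131072 V = 11.444 µV.
|e|_max = LSB/2 = 5.72 µV.

5.72 µV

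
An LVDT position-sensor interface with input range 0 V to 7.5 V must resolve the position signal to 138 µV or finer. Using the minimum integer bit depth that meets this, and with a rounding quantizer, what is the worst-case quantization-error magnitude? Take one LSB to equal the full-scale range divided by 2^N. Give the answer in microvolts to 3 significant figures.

57.2 µV

Full-scale range = 7.5 V.
7.5 V / 138 µV = 54350. Since 2^15 = 32768 and 2^16 = 65536, N = 16.
LSB = 7.5 V / 2^16 = 114.44 µV.
Half an LSB is 57.2 µV.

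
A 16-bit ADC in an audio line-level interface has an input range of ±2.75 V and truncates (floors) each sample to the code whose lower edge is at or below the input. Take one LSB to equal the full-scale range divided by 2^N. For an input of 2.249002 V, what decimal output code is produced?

59566

Range = 2.75 − (-2.75) = 5.5 V. LSB = 5.5 V / 2^16 ≈ 83.92 µV.
V_in − V_min = 2.249002 − (-2.75) = 4.999002 V.
Divide by LSB: 4.999002 × 65536/5.5 = 59566.2900.
Truncating gives code 59566.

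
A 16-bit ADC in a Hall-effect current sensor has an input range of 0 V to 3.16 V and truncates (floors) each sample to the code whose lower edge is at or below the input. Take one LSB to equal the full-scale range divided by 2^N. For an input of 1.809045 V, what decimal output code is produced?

Full-scale range = 3.16 V. LSB = 3.16 V / 2^16 ≈ 48.22 µV.
V_in − V_min = 1.809045 − (0) = 1.809045 V.
Divide by LSB: 1.809045 × 65536/3.16 = 37518.2193.
Truncating gives code 37518.

37518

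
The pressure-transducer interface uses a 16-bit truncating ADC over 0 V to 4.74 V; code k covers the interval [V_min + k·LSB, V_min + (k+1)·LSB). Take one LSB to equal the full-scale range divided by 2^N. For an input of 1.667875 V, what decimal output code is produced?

Span = 4.74 V. LSB = 4.74 V / 2^16 ≈ 72.33 µV.
(V_in − V_min) × 2^16/range = (1.667875 − (0)) × 65536/4.74 = 23060.307.
Floor → code = 23060.

23060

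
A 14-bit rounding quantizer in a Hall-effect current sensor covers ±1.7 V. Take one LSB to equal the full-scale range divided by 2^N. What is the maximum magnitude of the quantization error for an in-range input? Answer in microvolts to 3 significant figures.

Span: 1.7 V − (-1.7 V) = 3.4 V.
LSB = 3.4 V ÷ 2^14 = 3.4/16384 V = 207.52 µV.
Worst-case error for round-to-nearest is half an LSB: 104 µV.

104 µV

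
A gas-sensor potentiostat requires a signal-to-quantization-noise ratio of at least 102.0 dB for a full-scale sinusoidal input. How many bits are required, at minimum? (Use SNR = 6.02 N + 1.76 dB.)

Required N = ⌈(102.0 − 1.76)/6.02⌉ = ⌈16.651⌉ = 17.

17 bits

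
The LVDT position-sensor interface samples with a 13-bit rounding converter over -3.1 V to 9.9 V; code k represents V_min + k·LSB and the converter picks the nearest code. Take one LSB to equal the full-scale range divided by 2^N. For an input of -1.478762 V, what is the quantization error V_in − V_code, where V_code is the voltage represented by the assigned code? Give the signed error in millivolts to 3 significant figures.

−0.588 mV

Full-scale range = 9.9 V − (-3.1 V) = 13 V. LSB = 13 V / 2^13 ≈ 1.587 mV.
Position in LSBs: (-1.478762 − (-3.1)) × 8192/13 = 1021.6294; rounding gives k = 1022.
Reconstructed level: -3.1 + 1022 × 13/8192 V = -1.478173828 V.
e = -1.478762 − (-1.478173828) = −0.588 mV.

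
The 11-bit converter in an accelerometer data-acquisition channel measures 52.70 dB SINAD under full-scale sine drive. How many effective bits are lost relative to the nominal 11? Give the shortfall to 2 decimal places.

2.54 bits

N_eff = (52.70 − 1.76)/6.02 = 8.4618 bits.
Lost resolution: 11 − 8.4618 = 2.5382 bits.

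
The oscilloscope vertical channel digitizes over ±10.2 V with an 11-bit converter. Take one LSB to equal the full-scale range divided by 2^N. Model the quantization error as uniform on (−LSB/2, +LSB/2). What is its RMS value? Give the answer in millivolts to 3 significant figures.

Full-scale range = 10.2 V − (-10.2 V) = 20.4 V.
LSB = 20.4 V / 2^11 = 9.9609 mV.
For a uniform distribution on [−LSB/2, +LSB/2], V_rms = LSB/√12 = 9.9609 mV/3.4641 = 2.88 mV.

2.88 mV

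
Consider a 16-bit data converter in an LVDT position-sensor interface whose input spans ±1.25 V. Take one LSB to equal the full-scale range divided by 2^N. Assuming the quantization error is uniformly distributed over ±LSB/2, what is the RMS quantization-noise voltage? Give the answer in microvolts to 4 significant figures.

11.01 µV

Range = 1.25 − (-1.25) = 2.5 V.
LSB = 2.5 V ÷ 2^16 = 2.5/65536 V = 38.1470 µV.
For a uniform distribution on [−LSB/2, +LSB/2], V_rms = LSB/√12 = 38.1470 µV/3.4641 = 11.01 µV.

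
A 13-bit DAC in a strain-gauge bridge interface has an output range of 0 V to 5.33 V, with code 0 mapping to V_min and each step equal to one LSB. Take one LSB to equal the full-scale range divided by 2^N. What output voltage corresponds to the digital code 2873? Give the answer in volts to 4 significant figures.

1.869 V

Full-scale range = 5.33 V. LSB = 5.33 V / 2^13.
V_out = V_min + code × LSB = 0 V + 2873 × 5.33 V / 8192
      = 0 + 1.86927 = 1.86927 V.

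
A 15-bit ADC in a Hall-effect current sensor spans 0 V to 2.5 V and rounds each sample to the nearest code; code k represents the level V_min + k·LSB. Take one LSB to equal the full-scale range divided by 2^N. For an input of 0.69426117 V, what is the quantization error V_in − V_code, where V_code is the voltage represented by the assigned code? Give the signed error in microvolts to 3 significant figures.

Range is 2.5 V. LSB = 2.5 V / 2^15 ≈ 76.29 µV.
(0.69426117 − (0)) / LSB = 0.69426117 × 32768/2.5 = 9099.8200. Nearest integer: k = 9100.
V_code = V_min + k × range/2^15 = 0 + 9100 × 2.5/32768 = 0.69427490234 V.
e = 0.69426117 − (0.69427490234) = −13.7 µV.

−13.7 µV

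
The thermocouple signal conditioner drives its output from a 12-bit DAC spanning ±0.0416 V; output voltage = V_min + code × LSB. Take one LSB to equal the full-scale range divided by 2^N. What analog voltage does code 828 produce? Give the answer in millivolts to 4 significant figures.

Full-scale range = 0.0416 V − (-0.0416 V) = 0.0832 V. LSB = 0.0832 V / 2^12.
V_out = V_min + code × LSB = -0.0416 V + 828 × 0.0832 V / 4096
      = -0.0416 V + 0.0168188 V = -0.0247813 V.

-24.78 mV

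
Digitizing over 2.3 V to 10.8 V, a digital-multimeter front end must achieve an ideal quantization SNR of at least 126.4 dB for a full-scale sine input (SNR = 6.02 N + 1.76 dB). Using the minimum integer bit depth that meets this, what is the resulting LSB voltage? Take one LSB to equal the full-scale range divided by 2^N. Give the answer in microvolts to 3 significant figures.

Full-scale range = 10.8 V − (2.3 V) = 8.5 V.
N ≥ (126.4 − 1.76)/6.02 = 20.704 → N_min = 21.
Step size = 8.5/2097152 V = 4.05 µV.

4.05 µV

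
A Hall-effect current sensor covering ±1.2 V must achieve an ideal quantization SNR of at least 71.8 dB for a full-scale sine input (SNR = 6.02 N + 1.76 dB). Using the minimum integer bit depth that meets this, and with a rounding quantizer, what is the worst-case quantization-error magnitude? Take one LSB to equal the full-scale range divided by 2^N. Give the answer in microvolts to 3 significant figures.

The full-scale span is 1.2 − (-1.2) = 2.4 V.
N ≥ (71.8 − 1.76)/6.02 = 11.635 → N_min = 12.
One LSB is 2.4 V / 4096 = 0.58594 mV.
|e|_max = LSB/2 = 293 µV.

293 µV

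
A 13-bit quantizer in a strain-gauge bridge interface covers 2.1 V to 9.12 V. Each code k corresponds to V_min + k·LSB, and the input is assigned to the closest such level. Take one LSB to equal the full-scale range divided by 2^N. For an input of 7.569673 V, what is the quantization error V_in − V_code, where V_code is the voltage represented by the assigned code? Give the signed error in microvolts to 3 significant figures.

−134 µV

Full-scale range = 9.12 V − (2.1 V) = 7.02 V. LSB = 7.02 V / 2^13 ≈ 0.8569 mV.
(V_in − V_min)/LSB = (7.569673 − (2.1)) × 8192/7.02 = 6382.8435 → nearest code k = 6383.
V_code = V_min + k × range/2^13 = 2.1 + 6383 × 7.02/8192 = 7.569807129 V.
Error = V_in − V_code = 7.569673 − (7.569807129) = −134 µV.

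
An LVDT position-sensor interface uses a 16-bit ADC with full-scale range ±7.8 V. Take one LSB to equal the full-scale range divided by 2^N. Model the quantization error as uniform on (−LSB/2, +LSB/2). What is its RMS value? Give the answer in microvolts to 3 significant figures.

68.7 µV

Range = 7.8 − (-7.8) = 15.6 V.
LSB = 15.6 V / 2^16 = 238.04 µV.
For a uniform distribution on [−LSB/2, +LSB/2], V_rms = LSB/√12 = 238.04 µV/3.4641 = 68.7 µV.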